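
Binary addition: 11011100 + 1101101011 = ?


Align and add column by column (LSB to MSB, carry propagating):
  00011011100
+ 01101101011
  -----------
  col 0: 0 + 1 + 0 (carry in) = 1 → bit 1, carry out 0
  col 1: 0 + 1 + 0 (carry in) = 1 → bit 1, carry out 0
  col 2: 1 + 0 + 0 (carry in) = 1 → bit 1, carry out 0
  col 3: 1 + 1 + 0 (carry in) = 2 → bit 0, carry out 1
  col 4: 1 + 0 + 1 (carry in) = 2 → bit 0, carry out 1
  col 5: 0 + 1 + 1 (carry in) = 2 → bit 0, carry out 1
  col 6: 1 + 1 + 1 (carry in) = 3 → bit 1, carry out 1
  col 7: 1 + 0 + 1 (carry in) = 2 → bit 0, carry out 1
  col 8: 0 + 1 + 1 (carry in) = 2 → bit 0, carry out 1
  col 9: 0 + 1 + 1 (carry in) = 2 → bit 0, carry out 1
  col 10: 0 + 0 + 1 (carry in) = 1 → bit 1, carry out 0
Reading bits MSB→LSB: 10001000111
Strip leading zeros: 10001000111
= 10001000111


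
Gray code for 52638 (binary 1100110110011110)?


Binary: 1100110110011110
Gray code: G = B XOR (B >> 1)
B >> 1 = 0110011011001111
1100110110011110 XOR 0110011011001111:
  1 XOR 0 = 1
  1 XOR 1 = 0
  0 XOR 1 = 1
  0 XOR 0 = 0
  1 XOR 0 = 1
  1 XOR 1 = 0
  0 XOR 1 = 1
  1 XOR 0 = 1
  1 XOR 1 = 0
  0 XOR 1 = 1
  0 XOR 0 = 0
  1 XOR 0 = 1
  1 XOR 1 = 0
  1 XOR 1 = 0
  1 XOR 1 = 0
  0 XOR 1 = 1
= 1010101101010001


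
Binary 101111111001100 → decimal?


Positional values:
Bit 2: 1 × 2^2 = 4
Bit 3: 1 × 2^3 = 8
Bit 6: 1 × 2^6 = 64
Bit 7: 1 × 2^7 = 128
Bit 8: 1 × 2^8 = 256
Bit 9: 1 × 2^9 = 512
Bit 10: 1 × 2^10 = 1024
Bit 11: 1 × 2^11 = 2048
Bit 12: 1 × 2^12 = 4096
Bit 14: 1 × 2^14 = 16384
Sum = 4 + 8 + 64 + 128 + 256 + 512 + 1024 + 2048 + 4096 + 16384
= 24524


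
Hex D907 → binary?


Each hex digit → 4 binary bits:
  D = 1101
  9 = 1001
  0 = 0000
  7 = 0111
Concatenate: 1101 1001 0000 0111
= 1101100100000111


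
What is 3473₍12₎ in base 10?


Positional values (base 12):
  3 × 12^0 = 3 × 1 = 3
  7 × 12^1 = 7 × 12 = 84
  4 × 12^2 = 4 × 144 = 576
  3 × 12^3 = 3 × 1728 = 5184
Sum = 3 + 84 + 576 + 5184
= 5847


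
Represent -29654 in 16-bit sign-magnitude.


Sign bit: 1 (negative)
Magnitude: 29654 = 111001111010110
= 1111001111010110


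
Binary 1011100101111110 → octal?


Group into 3-bit groups: 001011100101111110
  001 = 1
  011 = 3
  100 = 4
  101 = 5
  111 = 7
  110 = 6
= 0o134576


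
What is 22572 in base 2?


Divide by 2 repeatedly:
22572 ÷ 2 = 11286 remainder 0
11286 ÷ 2 = 5643 remainder 0
5643 ÷ 2 = 2821 remainder 1
2821 ÷ 2 = 1410 remainder 1
1410 ÷ 2 = 705 remainder 0
705 ÷ 2 = 352 remainder 1
352 ÷ 2 = 176 remainder 0
176 ÷ 2 = 88 remainder 0
88 ÷ 2 = 44 remainder 0
44 ÷ 2 = 22 remainder 0
22 ÷ 2 = 11 remainder 0
11 ÷ 2 = 5 remainder 1
5 ÷ 2 = 2 remainder 1
2 ÷ 2 = 1 remainder 0
1 ÷ 2 = 0 remainder 1
Reading remainders bottom-up:
= 101100000101100


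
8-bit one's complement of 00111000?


Original: 00111000
Invert all bits:
  bit 0: 0 → 1
  bit 1: 0 → 1
  bit 2: 1 → 0
  bit 3: 1 → 0
  bit 4: 1 → 0
  bit 5: 0 → 1
  bit 6: 0 → 1
  bit 7: 0 → 1
= 11000111


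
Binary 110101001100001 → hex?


Group into 4-bit nibbles: 0110101001100001
  0110 = 6
  1010 = A
  0110 = 6
  0001 = 1
= 0x6A61


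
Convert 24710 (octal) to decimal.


Positional values:
Position 0: 0 × 8^0 = 0
Position 1: 1 × 8^1 = 8
Position 2: 7 × 8^2 = 448
Position 3: 4 × 8^3 = 2048
Position 4: 2 × 8^4 = 8192
Sum = 0 + 8 + 448 + 2048 + 8192
= 10696


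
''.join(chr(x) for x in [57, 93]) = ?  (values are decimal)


Codes (decimal): 57 93
Per-code ASCII lookup:
  57  (range 48-57: digits, 57 - 48 = 9) → '9'
  93  (special character) → ']'
= '9]'


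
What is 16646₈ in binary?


Each octal digit → 3 binary bits:
  1 = 001
  6 = 110
  6 = 110
  4 = 100
  6 = 110
Concatenate: 001 110 110 100 110
= 001110110100110


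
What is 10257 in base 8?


Divide by 8 repeatedly:
10257 ÷ 8 = 1282 remainder 1
1282 ÷ 8 = 160 remainder 2
160 ÷ 8 = 20 remainder 0
20 ÷ 8 = 2 remainder 4
2 ÷ 8 = 0 remainder 2
Reading remainders bottom-up:
= 0o24021


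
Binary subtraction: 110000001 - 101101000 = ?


Align and subtract column by column (LSB to MSB, borrowing when needed):
  110000001
- 101101000
  ---------
  col 0: (1 - 0 borrow-in) - 0 → 1 - 0 = 1, borrow out 0
  col 1: (0 - 0 borrow-in) - 0 → 0 - 0 = 0, borrow out 0
  col 2: (0 - 0 borrow-in) - 0 → 0 - 0 = 0, borrow out 0
  col 3: (0 - 0 borrow-in) - 1 → borrow from next column: (0+2) - 1 = 1, borrow out 1
  col 4: (0 - 1 borrow-in) - 0 → borrow from next column: (-1+2) - 0 = 1, borrow out 1
  col 5: (0 - 1 borrow-in) - 1 → borrow from next column: (-1+2) - 1 = 0, borrow out 1
  col 6: (0 - 1 borrow-in) - 1 → borrow from next column: (-1+2) - 1 = 0, borrow out 1
  col 7: (1 - 1 borrow-in) - 0 → 0 - 0 = 0, borrow out 0
  col 8: (1 - 0 borrow-in) - 1 → 1 - 1 = 0, borrow out 0
Reading bits MSB→LSB: 000011001
Strip leading zeros: 11001
= 11001


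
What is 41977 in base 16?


Divide by 16 repeatedly:
41977 ÷ 16 = 2623 remainder 9 (9)
2623 ÷ 16 = 163 remainder 15 (F)
163 ÷ 16 = 10 remainder 3 (3)
10 ÷ 16 = 0 remainder 10 (A)
Reading remainders bottom-up:
= 0xA3F9


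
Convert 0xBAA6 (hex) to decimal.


Positional values:
Position 0: 6 × 16^0 = 6 × 1 = 6
Position 1: A × 16^1 = 10 × 16 = 160
Position 2: A × 16^2 = 10 × 256 = 2560
Position 3: B × 16^3 = 11 × 4096 = 45056
Sum = 6 + 160 + 2560 + 45056
= 47782


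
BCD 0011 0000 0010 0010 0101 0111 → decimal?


Each 4-bit group → digit:
  0011 → 3
  0000 → 0
  0010 → 2
  0010 → 2
  0101 → 5
  0111 → 7
= 302257


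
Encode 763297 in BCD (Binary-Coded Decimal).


Each digit → 4-bit binary:
  7 → 0111
  6 → 0110
  3 → 0011
  2 → 0010
  9 → 1001
  7 → 0111
= 0111 0110 0011 0010 1001 0111


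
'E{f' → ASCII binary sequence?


String: 'E{f'  (3 characters)
Per-character ASCII lookup:
  'E': uppercase starts at 65: 'E' = 65 + 4 = 69 → 1000101
  '{': special character: '{' = 123 → 1111011
  'f': lowercase starts at 97: 'f' = 97 + 5 = 102 → 1100110
= 1000101 1111011 1100110


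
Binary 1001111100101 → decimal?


Positional values:
Bit 0: 1 × 2^0 = 1
Bit 2: 1 × 2^2 = 4
Bit 5: 1 × 2^5 = 32
Bit 6: 1 × 2^6 = 64
Bit 7: 1 × 2^7 = 128
Bit 8: 1 × 2^8 = 256
Bit 9: 1 × 2^9 = 512
Bit 12: 1 × 2^12 = 4096
Sum = 1 + 4 + 32 + 64 + 128 + 256 + 512 + 4096
= 5093


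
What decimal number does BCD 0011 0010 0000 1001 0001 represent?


Each 4-bit group → digit:
  0011 → 3
  0010 → 2
  0000 → 0
  1001 → 9
  0001 → 1
= 32091


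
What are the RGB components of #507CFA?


Hex: #507CFA
R = 50₁₆ = 80
G = 7C₁₆ = 124
B = FA₁₆ = 250
= RGB(80, 124, 250)


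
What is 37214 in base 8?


Divide by 8 repeatedly:
37214 ÷ 8 = 4651 remainder 6
4651 ÷ 8 = 581 remainder 3
581 ÷ 8 = 72 remainder 5
72 ÷ 8 = 9 remainder 0
9 ÷ 8 = 1 remainder 1
1 ÷ 8 = 0 remainder 1
Reading remainders bottom-up:
= 0o110536


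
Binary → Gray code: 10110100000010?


Binary: 10110100000010
Gray code: G = B XOR (B >> 1)
B >> 1 = 01011010000001
10110100000010 XOR 01011010000001:
  1 XOR 0 = 1
  0 XOR 1 = 1
  1 XOR 0 = 1
  1 XOR 1 = 0
  0 XOR 1 = 1
  1 XOR 0 = 1
  0 XOR 1 = 1
  0 XOR 0 = 0
  0 XOR 0 = 0
  0 XOR 0 = 0
  0 XOR 0 = 0
  0 XOR 0 = 0
  1 XOR 0 = 1
  0 XOR 1 = 1
= 11101110000011


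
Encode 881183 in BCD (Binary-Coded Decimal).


Each digit → 4-bit binary:
  8 → 1000
  8 → 1000
  1 → 0001
  1 → 0001
  8 → 1000
  3 → 0011
= 1000 1000 0001 0001 1000 0011


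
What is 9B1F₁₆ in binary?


Each hex digit → 4 binary bits:
  9 = 1001
  B = 1011
  1 = 0001
  F = 1111
Concatenate: 1001 1011 0001 1111
= 1001101100011111


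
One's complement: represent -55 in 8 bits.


Original: 00110111
Invert all bits:
  bit 0: 0 → 1
  bit 1: 0 → 1
  bit 2: 1 → 0
  bit 3: 1 → 0
  bit 4: 0 → 1
  bit 5: 1 → 0
  bit 6: 1 → 0
  bit 7: 1 → 0
= 11001000


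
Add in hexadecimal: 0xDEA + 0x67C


Align and add column by column (LSB to MSB, each column mod 16 with carry):
  0DEA
+ 067C
  ----
  col 0: A(10) + C(12) + 0 (carry in) = 22 → 6(6), carry out 1
  col 1: E(14) + 7(7) + 1 (carry in) = 22 → 6(6), carry out 1
  col 2: D(13) + 6(6) + 1 (carry in) = 20 → 4(4), carry out 1
  col 3: 0(0) + 0(0) + 1 (carry in) = 1 → 1(1), carry out 0
Reading digits MSB→LSB: 1466
Strip leading zeros: 1466
= 0x1466


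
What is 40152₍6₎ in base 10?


Positional values (base 6):
  2 × 6^0 = 2 × 1 = 2
  5 × 6^1 = 5 × 6 = 30
  1 × 6^2 = 1 × 36 = 36
  0 × 6^3 = 0 × 216 = 0
  4 × 6^4 = 4 × 1296 = 5184
Sum = 2 + 30 + 36 + 0 + 5184
= 5252


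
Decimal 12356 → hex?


Divide by 16 repeatedly:
12356 ÷ 16 = 772 remainder 4 (4)
772 ÷ 16 = 48 remainder 4 (4)
48 ÷ 16 = 3 remainder 0 (0)
3 ÷ 16 = 0 remainder 3 (3)
Reading remainders bottom-up:
= 0x3044


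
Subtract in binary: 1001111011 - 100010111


Align and subtract column by column (LSB to MSB, borrowing when needed):
  1001111011
- 0100010111
  ----------
  col 0: (1 - 0 borrow-in) - 1 → 1 - 1 = 0, borrow out 0
  col 1: (1 - 0 borrow-in) - 1 → 1 - 1 = 0, borrow out 0
  col 2: (0 - 0 borrow-in) - 1 → borrow from next column: (0+2) - 1 = 1, borrow out 1
  col 3: (1 - 1 borrow-in) - 0 → 0 - 0 = 0, borrow out 0
  col 4: (1 - 0 borrow-in) - 1 → 1 - 1 = 0, borrow out 0
  col 5: (1 - 0 borrow-in) - 0 → 1 - 0 = 1, borrow out 0
  col 6: (1 - 0 borrow-in) - 0 → 1 - 0 = 1, borrow out 0
  col 7: (0 - 0 borrow-in) - 0 → 0 - 0 = 0, borrow out 0
  col 8: (0 - 0 borrow-in) - 1 → borrow from next column: (0+2) - 1 = 1, borrow out 1
  col 9: (1 - 1 borrow-in) - 0 → 0 - 0 = 0, borrow out 0
Reading bits MSB→LSB: 0101100100
Strip leading zeros: 101100100
= 101100100


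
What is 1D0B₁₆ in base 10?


Positional values:
Position 0: B × 16^0 = 11 × 1 = 11
Position 1: 0 × 16^1 = 0 × 16 = 0
Position 2: D × 16^2 = 13 × 256 = 3328
Position 3: 1 × 16^3 = 1 × 4096 = 4096
Sum = 11 + 0 + 3328 + 4096
= 7435


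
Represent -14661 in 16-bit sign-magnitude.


Sign bit: 1 (negative)
Magnitude: 14661 = 011100101000101
= 1011100101000101


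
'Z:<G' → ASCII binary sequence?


String: 'Z:<G'  (4 characters)
Per-character ASCII lookup:
  'Z': uppercase starts at 65: 'Z' = 65 + 25 = 90 → 1011010
  ':': special character: ':' = 58 → 111010
  '<': special character: '<' = 60 → 111100
  'G': uppercase starts at 65: 'G' = 65 + 6 = 71 → 1000111
= 1011010 111010 111100 1000111


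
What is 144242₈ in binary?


Each octal digit → 3 binary bits:
  1 = 001
  4 = 100
  4 = 100
  2 = 010
  4 = 100
  2 = 010
Concatenate: 001 100 100 010 100 010
= 001100100010100010


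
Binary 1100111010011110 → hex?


Group into 4-bit nibbles: 1100111010011110
  1100 = C
  1110 = E
  1001 = 9
  1110 = E
= 0xCE9E


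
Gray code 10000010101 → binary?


Gray code: 10000010101
MSB stays the same: 1
Each subsequent bit = prev_binary XOR current_gray:
  B[1] = 1 XOR 0 = 1
  B[2] = 1 XOR 0 = 1
  B[3] = 1 XOR 0 = 1
  B[4] = 1 XOR 0 = 1
  B[5] = 1 XOR 0 = 1
  B[6] = 1 XOR 1 = 0
  B[7] = 0 XOR 0 = 0
  B[8] = 0 XOR 1 = 1
  B[9] = 1 XOR 0 = 1
  B[10] = 1 XOR 1 = 0
= 11111100110 (2022 decimal)


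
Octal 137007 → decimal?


Positional values:
Position 0: 7 × 8^0 = 7
Position 1: 0 × 8^1 = 0
Position 2: 0 × 8^2 = 0
Position 3: 7 × 8^3 = 3584
Position 4: 3 × 8^4 = 12288
Position 5: 1 × 8^5 = 32768
Sum = 7 + 0 + 0 + 3584 + 12288 + 32768
= 48647


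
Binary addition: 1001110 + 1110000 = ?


Align and add column by column (LSB to MSB, carry propagating):
  01001110
+ 01110000
  --------
  col 0: 0 + 0 + 0 (carry in) = 0 → bit 0, carry out 0
  col 1: 1 + 0 + 0 (carry in) = 1 → bit 1, carry out 0
  col 2: 1 + 0 + 0 (carry in) = 1 → bit 1, carry out 0
  col 3: 1 + 0 + 0 (carry in) = 1 → bit 1, carry out 0
  col 4: 0 + 1 + 0 (carry in) = 1 → bit 1, carry out 0
  col 5: 0 + 1 + 0 (carry in) = 1 → bit 1, carry out 0
  col 6: 1 + 1 + 0 (carry in) = 2 → bit 0, carry out 1
  col 7: 0 + 0 + 1 (carry in) = 1 → bit 1, carry out 0
Reading bits MSB→LSB: 10111110
Strip leading zeros: 10111110
= 10111110


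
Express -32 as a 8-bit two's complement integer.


Original: 00100000
Step 1 - Invert all bits: 11011111
Step 2 - Add 1: 11011111 + 1
= 11100000 (represents -32)


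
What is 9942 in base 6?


Divide by 6 repeatedly:
9942 ÷ 6 = 1657 remainder 0
1657 ÷ 6 = 276 remainder 1
276 ÷ 6 = 46 remainder 0
46 ÷ 6 = 7 remainder 4
7 ÷ 6 = 1 remainder 1
1 ÷ 6 = 0 remainder 1
Reading remainders bottom-up:
= 114010


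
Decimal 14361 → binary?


Divide by 2 repeatedly:
14361 ÷ 2 = 7180 remainder 1
7180 ÷ 2 = 3590 remainder 0
3590 ÷ 2 = 1795 remainder 0
1795 ÷ 2 = 897 remainder 1
897 ÷ 2 = 448 remainder 1
448 ÷ 2 = 224 remainder 0
224 ÷ 2 = 112 remainder 0
112 ÷ 2 = 56 remainder 0
56 ÷ 2 = 28 remainder 0
28 ÷ 2 = 14 remainder 0
14 ÷ 2 = 7 remainder 0
7 ÷ 2 = 3 remainder 1
3 ÷ 2 = 1 remainder 1
1 ÷ 2 = 0 remainder 1
Reading remainders bottom-up:
= 11100000011001


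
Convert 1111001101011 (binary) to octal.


Group into 3-bit groups: 001111001101011
  001 = 1
  111 = 7
  001 = 1
  101 = 5
  011 = 3
= 0o17153


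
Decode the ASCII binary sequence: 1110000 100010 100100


Codes (binary): 1110000 100010 100100
Per-code ASCII lookup:
  1110000 = 112  (range 97-122: lowercase, 112 - 97 = 15) → 'p'
  100010 = 34  (special character) → '"'
  100100 = 36  (special character) → '$'
= 'p"$'


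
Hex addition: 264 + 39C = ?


Align and add column by column (LSB to MSB, each column mod 16 with carry):
  0264
+ 039C
  ----
  col 0: 4(4) + C(12) + 0 (carry in) = 16 → 0(0), carry out 1
  col 1: 6(6) + 9(9) + 1 (carry in) = 16 → 0(0), carry out 1
  col 2: 2(2) + 3(3) + 1 (carry in) = 6 → 6(6), carry out 0
  col 3: 0(0) + 0(0) + 0 (carry in) = 0 → 0(0), carry out 0
Reading digits MSB→LSB: 0600
Strip leading zeros: 600
= 0x600


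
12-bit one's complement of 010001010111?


Original: 010001010111
Invert all bits:
  bit 0: 0 → 1
  bit 1: 1 → 0
  bit 2: 0 → 1
  bit 3: 0 → 1
  bit 4: 0 → 1
  bit 5: 1 → 0
  bit 6: 0 → 1
  bit 7: 1 → 0
  bit 8: 0 → 1
  bit 9: 1 → 0
  bit 10: 1 → 0
  bit 11: 1 → 0
= 101110101000


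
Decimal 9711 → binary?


Divide by 2 repeatedly:
9711 ÷ 2 = 4855 remainder 1
4855 ÷ 2 = 2427 remainder 1
2427 ÷ 2 = 1213 remainder 1
1213 ÷ 2 = 606 remainder 1
606 ÷ 2 = 303 remainder 0
303 ÷ 2 = 151 remainder 1
151 ÷ 2 = 75 remainder 1
75 ÷ 2 = 37 remainder 1
37 ÷ 2 = 18 remainder 1
18 ÷ 2 = 9 remainder 0
9 ÷ 2 = 4 remainder 1
4 ÷ 2 = 2 remainder 0
2 ÷ 2 = 1 remainder 0
1 ÷ 2 = 0 remainder 1
Reading remainders bottom-up:
= 10010111101111


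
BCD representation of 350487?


Each digit → 4-bit binary:
  3 → 0011
  5 → 0101
  0 → 0000
  4 → 0100
  8 → 1000
  7 → 0111
= 0011 0101 0000 0100 1000 0111


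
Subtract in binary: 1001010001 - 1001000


Align and subtract column by column (LSB to MSB, borrowing when needed):
  1001010001
- 0001001000
  ----------
  col 0: (1 - 0 borrow-in) - 0 → 1 - 0 = 1, borrow out 0
  col 1: (0 - 0 borrow-in) - 0 → 0 - 0 = 0, borrow out 0
  col 2: (0 - 0 borrow-in) - 0 → 0 - 0 = 0, borrow out 0
  col 3: (0 - 0 borrow-in) - 1 → borrow from next column: (0+2) - 1 = 1, borrow out 1
  col 4: (1 - 1 borrow-in) - 0 → 0 - 0 = 0, borrow out 0
  col 5: (0 - 0 borrow-in) - 0 → 0 - 0 = 0, borrow out 0
  col 6: (1 - 0 borrow-in) - 1 → 1 - 1 = 0, borrow out 0
  col 7: (0 - 0 borrow-in) - 0 → 0 - 0 = 0, borrow out 0
  col 8: (0 - 0 borrow-in) - 0 → 0 - 0 = 0, borrow out 0
  col 9: (1 - 0 borrow-in) - 0 → 1 - 0 = 1, borrow out 0
Reading bits MSB→LSB: 1000001001
Strip leading zeros: 1000001001
= 1000001001


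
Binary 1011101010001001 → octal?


Group into 3-bit groups: 001011101010001001
  001 = 1
  011 = 3
  101 = 5
  010 = 2
  001 = 1
  001 = 1
= 0o135211


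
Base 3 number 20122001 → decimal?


Positional values (base 3):
  1 × 3^0 = 1 × 1 = 1
  0 × 3^1 = 0 × 3 = 0
  0 × 3^2 = 0 × 9 = 0
  2 × 3^3 = 2 × 27 = 54
  2 × 3^4 = 2 × 81 = 162
  1 × 3^5 = 1 × 243 = 243
  0 × 3^6 = 0 × 729 = 0
  2 × 3^7 = 2 × 2187 = 4374
Sum = 1 + 0 + 0 + 54 + 162 + 243 + 0 + 4374
= 4834


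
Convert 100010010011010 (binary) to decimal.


Positional values:
Bit 1: 1 × 2^1 = 2
Bit 3: 1 × 2^3 = 8
Bit 4: 1 × 2^4 = 16
Bit 7: 1 × 2^7 = 128
Bit 10: 1 × 2^10 = 1024
Bit 14: 1 × 2^14 = 16384
Sum = 2 + 8 + 16 + 128 + 1024 + 16384
= 17562


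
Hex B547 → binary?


Each hex digit → 4 binary bits:
  B = 1011
  5 = 0101
  4 = 0100
  7 = 0111
Concatenate: 1011 0101 0100 0111
= 1011010101000111


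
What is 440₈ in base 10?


Positional values:
Position 0: 0 × 8^0 = 0
Position 1: 4 × 8^1 = 32
Position 2: 4 × 8^2 = 256
Sum = 0 + 32 + 256
= 288


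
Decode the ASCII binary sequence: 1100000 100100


Codes (binary): 1100000 100100
Per-code ASCII lookup:
  1100000 = 96  (special character) → '`'
  100100 = 36  (special character) → '$'
= '`$'


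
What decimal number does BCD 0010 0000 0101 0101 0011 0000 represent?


Each 4-bit group → digit:
  0010 → 2
  0000 → 0
  0101 → 5
  0101 → 5
  0011 → 3
  0000 → 0
= 205530


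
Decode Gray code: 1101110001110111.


Gray code: 1101110001110111
MSB stays the same: 1
Each subsequent bit = prev_binary XOR current_gray:
  B[1] = 1 XOR 1 = 0
  B[2] = 0 XOR 0 = 0
  B[3] = 0 XOR 1 = 1
  B[4] = 1 XOR 1 = 0
  B[5] = 0 XOR 1 = 1
  B[6] = 1 XOR 0 = 1
  B[7] = 1 XOR 0 = 1
  B[8] = 1 XOR 0 = 1
  B[9] = 1 XOR 1 = 0
  B[10] = 0 XOR 1 = 1
  B[11] = 1 XOR 1 = 0
  B[12] = 0 XOR 0 = 0
  B[13] = 0 XOR 1 = 1
  B[14] = 1 XOR 1 = 0
  B[15] = 0 XOR 1 = 1
= 1001011110100101 (38821 decimal)


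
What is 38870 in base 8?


Divide by 8 repeatedly:
38870 ÷ 8 = 4858 remainder 6
4858 ÷ 8 = 607 remainder 2
607 ÷ 8 = 75 remainder 7
75 ÷ 8 = 9 remainder 3
9 ÷ 8 = 1 remainder 1
1 ÷ 8 = 0 remainder 1
Reading remainders bottom-up:
= 0o113726


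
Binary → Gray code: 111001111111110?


Binary: 111001111111110
Gray code: G = B XOR (B >> 1)
B >> 1 = 011100111111111
111001111111110 XOR 011100111111111:
  1 XOR 0 = 1
  1 XOR 1 = 0
  1 XOR 1 = 0
  0 XOR 1 = 1
  0 XOR 0 = 0
  1 XOR 0 = 1
  1 XOR 1 = 0
  1 XOR 1 = 0
  1 XOR 1 = 0
  1 XOR 1 = 0
  1 XOR 1 = 0
  1 XOR 1 = 0
  1 XOR 1 = 0
  1 XOR 1 = 0
  0 XOR 1 = 1
= 100101000000001


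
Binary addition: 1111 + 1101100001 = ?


Align and add column by column (LSB to MSB, carry propagating):
  00000001111
+ 01101100001
  -----------
  col 0: 1 + 1 + 0 (carry in) = 2 → bit 0, carry out 1
  col 1: 1 + 0 + 1 (carry in) = 2 → bit 0, carry out 1
  col 2: 1 + 0 + 1 (carry in) = 2 → bit 0, carry out 1
  col 3: 1 + 0 + 1 (carry in) = 2 → bit 0, carry out 1
  col 4: 0 + 0 + 1 (carry in) = 1 → bit 1, carry out 0
  col 5: 0 + 1 + 0 (carry in) = 1 → bit 1, carry out 0
  col 6: 0 + 1 + 0 (carry in) = 1 → bit 1, carry out 0
  col 7: 0 + 0 + 0 (carry in) = 0 → bit 0, carry out 0
  col 8: 0 + 1 + 0 (carry in) = 1 → bit 1, carry out 0
  col 9: 0 + 1 + 0 (carry in) = 1 → bit 1, carry out 0
  col 10: 0 + 0 + 0 (carry in) = 0 → bit 0, carry out 0
Reading bits MSB→LSB: 01101110000
Strip leading zeros: 1101110000
= 1101110000


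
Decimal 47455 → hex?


Divide by 16 repeatedly:
47455 ÷ 16 = 2965 remainder 15 (F)
2965 ÷ 16 = 185 remainder 5 (5)
185 ÷ 16 = 11 remainder 9 (9)
11 ÷ 16 = 0 remainder 11 (B)
Reading remainders bottom-up:
= 0xB95F


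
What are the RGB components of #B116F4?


Hex: #B116F4
R = B1₁₆ = 177
G = 16₁₆ = 22
B = F4₁₆ = 244
= RGB(177, 22, 244)


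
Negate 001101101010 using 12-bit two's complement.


Original: 001101101010
Step 1 - Invert all bits: 110010010101
Step 2 - Add 1: 110010010101 + 1
= 110010010110 (represents -874)


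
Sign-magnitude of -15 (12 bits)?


Sign bit: 1 (negative)
Magnitude: 15 = 00000001111
= 100000001111


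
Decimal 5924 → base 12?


Divide by 12 repeatedly:
5924 ÷ 12 = 493 remainder 8
493 ÷ 12 = 41 remainder 1
41 ÷ 12 = 3 remainder 5
3 ÷ 12 = 0 remainder 3
Reading remainders bottom-up:
= 3518


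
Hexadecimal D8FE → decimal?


Positional values:
Position 0: E × 16^0 = 14 × 1 = 14
Position 1: F × 16^1 = 15 × 16 = 240
Position 2: 8 × 16^2 = 8 × 256 = 2048
Position 3: D × 16^3 = 13 × 4096 = 53248
Sum = 14 + 240 + 2048 + 53248
= 55550


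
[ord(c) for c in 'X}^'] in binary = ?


String: 'X}^'  (3 characters)
Per-character ASCII lookup:
  'X': uppercase starts at 65: 'X' = 65 + 23 = 88 → 1011000
  '}': special character: '}' = 125 → 1111101
  '^': special character: '^' = 94 → 1011110
= 1011000 1111101 1011110


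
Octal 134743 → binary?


Each octal digit → 3 binary bits:
  1 = 001
  3 = 011
  4 = 100
  7 = 111
  4 = 100
  3 = 011
Concatenate: 001 011 100 111 100 011
= 001011100111100011


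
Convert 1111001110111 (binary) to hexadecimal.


Group into 4-bit nibbles: 0001111001110111
  0001 = 1
  1110 = E
  0111 = 7
  0111 = 7
= 0x1E77


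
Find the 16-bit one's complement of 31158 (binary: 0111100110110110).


Original: 0111100110110110
Invert all bits:
  bit 0: 0 → 1
  bit 1: 1 → 0
  bit 2: 1 → 0
  bit 3: 1 → 0
  bit 4: 1 → 0
  bit 5: 0 → 1
  bit 6: 0 → 1
  bit 7: 1 → 0
  bit 8: 1 → 0
  bit 9: 0 → 1
  bit 10: 1 → 0
  bit 11: 1 → 0
  bit 12: 0 → 1
  bit 13: 1 → 0
  bit 14: 1 → 0
  bit 15: 0 → 1
= 1000011001001001


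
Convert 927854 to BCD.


Each digit → 4-bit binary:
  9 → 1001
  2 → 0010
  7 → 0111
  8 → 1000
  5 → 0101
  4 → 0100
= 1001 0010 0111 1000 0101 0100


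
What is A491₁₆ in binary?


Each hex digit → 4 binary bits:
  A = 1010
  4 = 0100
  9 = 1001
  1 = 0001
Concatenate: 1010 0100 1001 0001
= 1010010010010001


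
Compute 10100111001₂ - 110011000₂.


Align and subtract column by column (LSB to MSB, borrowing when needed):
  10100111001
- 00110011000
  -----------
  col 0: (1 - 0 borrow-in) - 0 → 1 - 0 = 1, borrow out 0
  col 1: (0 - 0 borrow-in) - 0 → 0 - 0 = 0, borrow out 0
  col 2: (0 - 0 borrow-in) - 0 → 0 - 0 = 0, borrow out 0
  col 3: (1 - 0 borrow-in) - 1 → 1 - 1 = 0, borrow out 0
  col 4: (1 - 0 borrow-in) - 1 → 1 - 1 = 0, borrow out 0
  col 5: (1 - 0 borrow-in) - 0 → 1 - 0 = 1, borrow out 0
  col 6: (0 - 0 borrow-in) - 0 → 0 - 0 = 0, borrow out 0
  col 7: (0 - 0 borrow-in) - 1 → borrow from next column: (0+2) - 1 = 1, borrow out 1
  col 8: (1 - 1 borrow-in) - 1 → borrow from next column: (0+2) - 1 = 1, borrow out 1
  col 9: (0 - 1 borrow-in) - 0 → borrow from next column: (-1+2) - 0 = 1, borrow out 1
  col 10: (1 - 1 borrow-in) - 0 → 0 - 0 = 0, borrow out 0
Reading bits MSB→LSB: 01110100001
Strip leading zeros: 1110100001
= 1110100001


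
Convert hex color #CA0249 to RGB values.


Hex: #CA0249
R = CA₁₆ = 202
G = 02₁₆ = 2
B = 49₁₆ = 73
= RGB(202, 2, 73)


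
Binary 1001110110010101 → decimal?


Positional values:
Bit 0: 1 × 2^0 = 1
Bit 2: 1 × 2^2 = 4
Bit 4: 1 × 2^4 = 16
Bit 7: 1 × 2^7 = 128
Bit 8: 1 × 2^8 = 256
Bit 10: 1 × 2^10 = 1024
Bit 11: 1 × 2^11 = 2048
Bit 12: 1 × 2^12 = 4096
Bit 15: 1 × 2^15 = 32768
Sum = 1 + 4 + 16 + 128 + 256 + 1024 + 2048 + 4096 + 32768
= 40341


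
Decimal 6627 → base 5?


Divide by 5 repeatedly:
6627 ÷ 5 = 1325 remainder 2
1325 ÷ 5 = 265 remainder 0
265 ÷ 5 = 53 remainder 0
53 ÷ 5 = 10 remainder 3
10 ÷ 5 = 2 remainder 0
2 ÷ 5 = 0 remainder 2
Reading remainders bottom-up:
= 203002


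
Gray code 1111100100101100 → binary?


Gray code: 1111100100101100
MSB stays the same: 1
Each subsequent bit = prev_binary XOR current_gray:
  B[1] = 1 XOR 1 = 0
  B[2] = 0 XOR 1 = 1
  B[3] = 1 XOR 1 = 0
  B[4] = 0 XOR 1 = 1
  B[5] = 1 XOR 0 = 1
  B[6] = 1 XOR 0 = 1
  B[7] = 1 XOR 1 = 0
  B[8] = 0 XOR 0 = 0
  B[9] = 0 XOR 0 = 0
  B[10] = 0 XOR 1 = 1
  B[11] = 1 XOR 0 = 1
  B[12] = 1 XOR 1 = 0
  B[13] = 0 XOR 1 = 1
  B[14] = 1 XOR 0 = 1
  B[15] = 1 XOR 0 = 1
= 1010111000110111 (44599 decimal)


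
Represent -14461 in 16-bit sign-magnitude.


Sign bit: 1 (negative)
Magnitude: 14461 = 011100001111101
= 1011100001111101


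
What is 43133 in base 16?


Divide by 16 repeatedly:
43133 ÷ 16 = 2695 remainder 13 (D)
2695 ÷ 16 = 168 remainder 7 (7)
168 ÷ 16 = 10 remainder 8 (8)
10 ÷ 16 = 0 remainder 10 (A)
Reading remainders bottom-up:
= 0xA87D


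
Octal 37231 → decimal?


Positional values:
Position 0: 1 × 8^0 = 1
Position 1: 3 × 8^1 = 24
Position 2: 2 × 8^2 = 128
Position 3: 7 × 8^3 = 3584
Position 4: 3 × 8^4 = 12288
Sum = 1 + 24 + 128 + 3584 + 12288
= 16025


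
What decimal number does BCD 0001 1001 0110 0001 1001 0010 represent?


Each 4-bit group → digit:
  0001 → 1
  1001 → 9
  0110 → 6
  0001 → 1
  1001 → 9
  0010 → 2
= 196192


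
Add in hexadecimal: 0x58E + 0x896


Align and add column by column (LSB to MSB, each column mod 16 with carry):
  058E
+ 0896
  ----
  col 0: E(14) + 6(6) + 0 (carry in) = 20 → 4(4), carry out 1
  col 1: 8(8) + 9(9) + 1 (carry in) = 18 → 2(2), carry out 1
  col 2: 5(5) + 8(8) + 1 (carry in) = 14 → E(14), carry out 0
  col 3: 0(0) + 0(0) + 0 (carry in) = 0 → 0(0), carry out 0
Reading digits MSB→LSB: 0E24
Strip leading zeros: E24
= 0xE24


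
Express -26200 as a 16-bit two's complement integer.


Original: 0110011001011000
Step 1 - Invert all bits: 1001100110100111
Step 2 - Add 1: 1001100110100111 + 1
= 1001100110101000 (represents -26200)


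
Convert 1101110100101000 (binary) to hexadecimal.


Group into 4-bit nibbles: 1101110100101000
  1101 = D
  1101 = D
  0010 = 2
  1000 = 8
= 0xDD28


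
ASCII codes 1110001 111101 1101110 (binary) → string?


Codes (binary): 1110001 111101 1101110
Per-code ASCII lookup:
  1110001 = 113  (range 97-122: lowercase, 113 - 97 = 16) → 'q'
  111101 = 61  (special character) → '='
  1101110 = 110  (range 97-122: lowercase, 110 - 97 = 13) → 'n'
= 'q=n'


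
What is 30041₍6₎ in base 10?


Positional values (base 6):
  1 × 6^0 = 1 × 1 = 1
  4 × 6^1 = 4 × 6 = 24
  0 × 6^2 = 0 × 36 = 0
  0 × 6^3 = 0 × 216 = 0
  3 × 6^4 = 3 × 1296 = 3888
Sum = 1 + 24 + 0 + 0 + 3888
= 3913


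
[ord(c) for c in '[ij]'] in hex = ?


String: '[ij]'  (4 characters)
Per-character ASCII lookup:
  '[': special character: '[' = 91 → 0x5B
  'i': lowercase starts at 97: 'i' = 97 + 8 = 105 → 0x69
  'j': lowercase starts at 97: 'j' = 97 + 9 = 106 → 0x6A
  ']': special character: ']' = 93 → 0x5D
= 0x5B 0x69 0x6A 0x5D


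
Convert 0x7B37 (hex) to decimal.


Positional values:
Position 0: 7 × 16^0 = 7 × 1 = 7
Position 1: 3 × 16^1 = 3 × 16 = 48
Position 2: B × 16^2 = 11 × 256 = 2816
Position 3: 7 × 16^3 = 7 × 4096 = 28672
Sum = 7 + 48 + 2816 + 28672
= 31543


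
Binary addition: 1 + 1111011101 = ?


Align and add column by column (LSB to MSB, carry propagating):
  00000000001
+ 01111011101
  -----------
  col 0: 1 + 1 + 0 (carry in) = 2 → bit 0, carry out 1
  col 1: 0 + 0 + 1 (carry in) = 1 → bit 1, carry out 0
  col 2: 0 + 1 + 0 (carry in) = 1 → bit 1, carry out 0
  col 3: 0 + 1 + 0 (carry in) = 1 → bit 1, carry out 0
  col 4: 0 + 1 + 0 (carry in) = 1 → bit 1, carry out 0
  col 5: 0 + 0 + 0 (carry in) = 0 → bit 0, carry out 0
  col 6: 0 + 1 + 0 (carry in) = 1 → bit 1, carry out 0
  col 7: 0 + 1 + 0 (carry in) = 1 → bit 1, carry out 0
  col 8: 0 + 1 + 0 (carry in) = 1 → bit 1, carry out 0
  col 9: 0 + 1 + 0 (carry in) = 1 → bit 1, carry out 0
  col 10: 0 + 0 + 0 (carry in) = 0 → bit 0, carry out 0
Reading bits MSB→LSB: 01111011110
Strip leading zeros: 1111011110
= 1111011110


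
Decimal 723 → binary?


Divide by 2 repeatedly:
723 ÷ 2 = 361 remainder 1
361 ÷ 2 = 180 remainder 1
180 ÷ 2 = 90 remainder 0
90 ÷ 2 = 45 remainder 0
45 ÷ 2 = 22 remainder 1
22 ÷ 2 = 11 remainder 0
11 ÷ 2 = 5 remainder 1
5 ÷ 2 = 2 remainder 1
2 ÷ 2 = 1 remainder 0
1 ÷ 2 = 0 remainder 1
Reading remainders bottom-up:
= 1011010011


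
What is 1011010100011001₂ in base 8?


Group into 3-bit groups: 001011010100011001
  001 = 1
  011 = 3
  010 = 2
  100 = 4
  011 = 3
  001 = 1
= 0o132431


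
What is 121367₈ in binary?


Each octal digit → 3 binary bits:
  1 = 001
  2 = 010
  1 = 001
  3 = 011
  6 = 110
  7 = 111
Concatenate: 001 010 001 011 110 111
= 001010001011110111


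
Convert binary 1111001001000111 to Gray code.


Binary: 1111001001000111
Gray code: G = B XOR (B >> 1)
B >> 1 = 0111100100100011
1111001001000111 XOR 0111100100100011:
  1 XOR 0 = 1
  1 XOR 1 = 0
  1 XOR 1 = 0
  1 XOR 1 = 0
  0 XOR 1 = 1
  0 XOR 0 = 0
  1 XOR 0 = 1
  0 XOR 1 = 1
  0 XOR 0 = 0
  1 XOR 0 = 1
  0 XOR 1 = 1
  0 XOR 0 = 0
  0 XOR 0 = 0
  1 XOR 0 = 1
  1 XOR 1 = 0
  1 XOR 1 = 0
= 1000101101100100


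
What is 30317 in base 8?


Divide by 8 repeatedly:
30317 ÷ 8 = 3789 remainder 5
3789 ÷ 8 = 473 remainder 5
473 ÷ 8 = 59 remainder 1
59 ÷ 8 = 7 remainder 3
7 ÷ 8 = 0 remainder 7
Reading remainders bottom-up:
= 0o73155


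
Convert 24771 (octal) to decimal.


Positional values:
Position 0: 1 × 8^0 = 1
Position 1: 7 × 8^1 = 56
Position 2: 7 × 8^2 = 448
Position 3: 4 × 8^3 = 2048
Position 4: 2 × 8^4 = 8192
Sum = 1 + 56 + 448 + 2048 + 8192
= 10745


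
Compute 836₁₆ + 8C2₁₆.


Align and add column by column (LSB to MSB, each column mod 16 with carry):
  0836
+ 08C2
  ----
  col 0: 6(6) + 2(2) + 0 (carry in) = 8 → 8(8), carry out 0
  col 1: 3(3) + C(12) + 0 (carry in) = 15 → F(15), carry out 0
  col 2: 8(8) + 8(8) + 0 (carry in) = 16 → 0(0), carry out 1
  col 3: 0(0) + 0(0) + 1 (carry in) = 1 → 1(1), carry out 0
Reading digits MSB→LSB: 10F8
Strip leading zeros: 10F8
= 0x10F8


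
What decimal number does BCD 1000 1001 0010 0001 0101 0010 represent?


Each 4-bit group → digit:
  1000 → 8
  1001 → 9
  0010 → 2
  0001 → 1
  0101 → 5
  0010 → 2
= 892152


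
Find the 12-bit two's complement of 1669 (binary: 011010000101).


Original: 011010000101
Step 1 - Invert all bits: 100101111010
Step 2 - Add 1: 100101111010 + 1
= 100101111011 (represents -1669)


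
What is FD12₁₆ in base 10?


Positional values:
Position 0: 2 × 16^0 = 2 × 1 = 2
Position 1: 1 × 16^1 = 1 × 16 = 16
Position 2: D × 16^2 = 13 × 256 = 3328
Position 3: F × 16^3 = 15 × 4096 = 61440
Sum = 2 + 16 + 3328 + 61440
= 64786


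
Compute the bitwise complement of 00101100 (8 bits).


Original: 00101100
Invert all bits:
  bit 0: 0 → 1
  bit 1: 0 → 1
  bit 2: 1 → 0
  bit 3: 0 → 1
  bit 4: 1 → 0
  bit 5: 1 → 0
  bit 6: 0 → 1
  bit 7: 0 → 1
= 11010011


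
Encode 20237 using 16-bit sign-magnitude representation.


Sign bit: 0 (positive)
Magnitude: 20237 = 100111100001101
= 0100111100001101


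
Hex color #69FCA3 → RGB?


Hex: #69FCA3
R = 69₁₆ = 105
G = FC₁₆ = 252
B = A3₁₆ = 163
= RGB(105, 252, 163)


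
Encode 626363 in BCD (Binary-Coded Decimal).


Each digit → 4-bit binary:
  6 → 0110
  2 → 0010
  6 → 0110
  3 → 0011
  6 → 0110
  3 → 0011
= 0110 0010 0110 0011 0110 0011


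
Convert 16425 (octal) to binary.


Each octal digit → 3 binary bits:
  1 = 001
  6 = 110
  4 = 100
  2 = 010
  5 = 101
Concatenate: 001 110 100 010 101
= 001110100010101


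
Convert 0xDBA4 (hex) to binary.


Each hex digit → 4 binary bits:
  D = 1101
  B = 1011
  A = 1010
  4 = 0100
Concatenate: 1101 1011 1010 0100
= 1101101110100100


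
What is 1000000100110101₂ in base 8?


Group into 3-bit groups: 001000000100110101
  001 = 1
  000 = 0
  000 = 0
  100 = 4
  110 = 6
  101 = 5
= 0o100465


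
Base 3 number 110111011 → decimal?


Positional values (base 3):
  1 × 3^0 = 1 × 1 = 1
  1 × 3^1 = 1 × 3 = 3
  0 × 3^2 = 0 × 9 = 0
  1 × 3^3 = 1 × 27 = 27
  1 × 3^4 = 1 × 81 = 81
  1 × 3^5 = 1 × 243 = 243
  0 × 3^6 = 0 × 729 = 0
  1 × 3^7 = 1 × 2187 = 2187
  1 × 3^8 = 1 × 6561 = 6561
Sum = 1 + 3 + 0 + 27 + 81 + 243 + 0 + 2187 + 6561
= 9103


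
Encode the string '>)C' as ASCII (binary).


String: '>)C'  (3 characters)
Per-character ASCII lookup:
  '>': special character: '>' = 62 → 111110
  ')': special character: ')' = 41 → 101001
  'C': uppercase starts at 65: 'C' = 65 + 2 = 67 → 1000011
= 111110 101001 1000011


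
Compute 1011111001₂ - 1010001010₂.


Align and subtract column by column (LSB to MSB, borrowing when needed):
  1011111001
- 1010001010
  ----------
  col 0: (1 - 0 borrow-in) - 0 → 1 - 0 = 1, borrow out 0
  col 1: (0 - 0 borrow-in) - 1 → borrow from next column: (0+2) - 1 = 1, borrow out 1
  col 2: (0 - 1 borrow-in) - 0 → borrow from next column: (-1+2) - 0 = 1, borrow out 1
  col 3: (1 - 1 borrow-in) - 1 → borrow from next column: (0+2) - 1 = 1, borrow out 1
  col 4: (1 - 1 borrow-in) - 0 → 0 - 0 = 0, borrow out 0
  col 5: (1 - 0 borrow-in) - 0 → 1 - 0 = 1, borrow out 0
  col 6: (1 - 0 borrow-in) - 0 → 1 - 0 = 1, borrow out 0
  col 7: (1 - 0 borrow-in) - 1 → 1 - 1 = 0, borrow out 0
  col 8: (0 - 0 borrow-in) - 0 → 0 - 0 = 0, borrow out 0
  col 9: (1 - 0 borrow-in) - 1 → 1 - 1 = 0, borrow out 0
Reading bits MSB→LSB: 0001101111
Strip leading zeros: 1101111
= 1101111


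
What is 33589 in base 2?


Divide by 2 repeatedly:
33589 ÷ 2 = 16794 remainder 1
16794 ÷ 2 = 8397 remainder 0
8397 ÷ 2 = 4198 remainder 1
4198 ÷ 2 = 2099 remainder 0
2099 ÷ 2 = 1049 remainder 1
1049 ÷ 2 = 524 remainder 1
524 ÷ 2 = 262 remainder 0
262 ÷ 2 = 131 remainder 0
131 ÷ 2 = 65 remainder 1
65 ÷ 2 = 32 remainder 1
32 ÷ 2 = 16 remainder 0
16 ÷ 2 = 8 remainder 0
8 ÷ 2 = 4 remainder 0
4 ÷ 2 = 2 remainder 0
2 ÷ 2 = 1 remainder 0
1 ÷ 2 = 0 remainder 1
Reading remainders bottom-up:
= 1000001100110101


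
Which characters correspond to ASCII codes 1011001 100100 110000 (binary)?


Codes (binary): 1011001 100100 110000
Per-code ASCII lookup:
  1011001 = 89  (range 65-90: uppercase, 89 - 65 = 24) → 'Y'
  100100 = 36  (special character) → '$'
  110000 = 48  (range 48-57: digits, 48 - 48 = 0) → '0'
= 'Y$0'


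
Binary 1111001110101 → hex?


Group into 4-bit nibbles: 0001111001110101
  0001 = 1
  1110 = E
  0111 = 7
  0101 = 5
= 0x1E75


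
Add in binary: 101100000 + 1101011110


Align and add column by column (LSB to MSB, carry propagating):
  00101100000
+ 01101011110
  -----------
  col 0: 0 + 0 + 0 (carry in) = 0 → bit 0, carry out 0
  col 1: 0 + 1 + 0 (carry in) = 1 → bit 1, carry out 0
  col 2: 0 + 1 + 0 (carry in) = 1 → bit 1, carry out 0
  col 3: 0 + 1 + 0 (carry in) = 1 → bit 1, carry out 0
  col 4: 0 + 1 + 0 (carry in) = 1 → bit 1, carry out 0
  col 5: 1 + 0 + 0 (carry in) = 1 → bit 1, carry out 0
  col 6: 1 + 1 + 0 (carry in) = 2 → bit 0, carry out 1
  col 7: 0 + 0 + 1 (carry in) = 1 → bit 1, carry out 0
  col 8: 1 + 1 + 0 (carry in) = 2 → bit 0, carry out 1
  col 9: 0 + 1 + 1 (carry in) = 2 → bit 0, carry out 1
  col 10: 0 + 0 + 1 (carry in) = 1 → bit 1, carry out 0
Reading bits MSB→LSB: 10010111110
Strip leading zeros: 10010111110
= 10010111110


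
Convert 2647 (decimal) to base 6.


Divide by 6 repeatedly:
2647 ÷ 6 = 441 remainder 1
441 ÷ 6 = 73 remainder 3
73 ÷ 6 = 12 remainder 1
12 ÷ 6 = 2 remainder 0
2 ÷ 6 = 0 remainder 2
Reading remainders bottom-up:
= 20131


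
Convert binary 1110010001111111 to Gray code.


Binary: 1110010001111111
Gray code: G = B XOR (B >> 1)
B >> 1 = 0111001000111111
1110010001111111 XOR 0111001000111111:
  1 XOR 0 = 1
  1 XOR 1 = 0
  1 XOR 1 = 0
  0 XOR 1 = 1
  0 XOR 0 = 0
  1 XOR 0 = 1
  0 XOR 1 = 1
  0 XOR 0 = 0
  0 XOR 0 = 0
  1 XOR 0 = 1
  1 XOR 1 = 0
  1 XOR 1 = 0
  1 XOR 1 = 0
  1 XOR 1 = 0
  1 XOR 1 = 0
  1 XOR 1 = 0
= 1001011001000000


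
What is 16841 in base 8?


Divide by 8 repeatedly:
16841 ÷ 8 = 2105 remainder 1
2105 ÷ 8 = 263 remainder 1
263 ÷ 8 = 32 remainder 7
32 ÷ 8 = 4 remainder 0
4 ÷ 8 = 0 remainder 4
Reading remainders bottom-up:
= 0o40711


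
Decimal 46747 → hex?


Divide by 16 repeatedly:
46747 ÷ 16 = 2921 remainder 11 (B)
2921 ÷ 16 = 182 remainder 9 (9)
182 ÷ 16 = 11 remainder 6 (6)
11 ÷ 16 = 0 remainder 11 (B)
Reading remainders bottom-up:
= 0xB69B


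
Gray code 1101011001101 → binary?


Gray code: 1101011001101
MSB stays the same: 1
Each subsequent bit = prev_binary XOR current_gray:
  B[1] = 1 XOR 1 = 0
  B[2] = 0 XOR 0 = 0
  B[3] = 0 XOR 1 = 1
  B[4] = 1 XOR 0 = 1
  B[5] = 1 XOR 1 = 0
  B[6] = 0 XOR 1 = 1
  B[7] = 1 XOR 0 = 1
  B[8] = 1 XOR 0 = 1
  B[9] = 1 XOR 1 = 0
  B[10] = 0 XOR 1 = 1
  B[11] = 1 XOR 0 = 1
  B[12] = 1 XOR 1 = 0
= 1001101110110 (4982 decimal)


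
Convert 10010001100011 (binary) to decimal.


Positional values:
Bit 0: 1 × 2^0 = 1
Bit 1: 1 × 2^1 = 2
Bit 5: 1 × 2^5 = 32
Bit 6: 1 × 2^6 = 64
Bit 10: 1 × 2^10 = 1024
Bit 13: 1 × 2^13 = 8192
Sum = 1 + 2 + 32 + 64 + 1024 + 8192
= 9315


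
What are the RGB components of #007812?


Hex: #007812
R = 00₁₆ = 0
G = 78₁₆ = 120
B = 12₁₆ = 18
= RGB(0, 120, 18)


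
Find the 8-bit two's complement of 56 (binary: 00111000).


Original: 00111000
Step 1 - Invert all bits: 11000111
Step 2 - Add 1: 11000111 + 1
= 11001000 (represents -56)


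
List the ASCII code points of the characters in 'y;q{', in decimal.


String: 'y;q{'  (4 characters)
Per-character ASCII lookup:
  'y': lowercase starts at 97: 'y' = 97 + 24 = 121
  ';': special character: ';' = 59
  'q': lowercase starts at 97: 'q' = 97 + 16 = 113
  '{': special character: '{' = 123
= 121 59 113 123


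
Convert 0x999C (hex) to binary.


Each hex digit → 4 binary bits:
  9 = 1001
  9 = 1001
  9 = 1001
  C = 1100
Concatenate: 1001 1001 1001 1100
= 1001100110011100


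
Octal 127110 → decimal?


Positional values:
Position 0: 0 × 8^0 = 0
Position 1: 1 × 8^1 = 8
Position 2: 1 × 8^2 = 64
Position 3: 7 × 8^3 = 3584
Position 4: 2 × 8^4 = 8192
Position 5: 1 × 8^5 = 32768
Sum = 0 + 8 + 64 + 3584 + 8192 + 32768
= 44616


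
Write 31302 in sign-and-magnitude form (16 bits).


Sign bit: 0 (positive)
Magnitude: 31302 = 111101001000110
= 0111101001000110


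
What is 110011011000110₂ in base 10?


Positional values:
Bit 1: 1 × 2^1 = 2
Bit 2: 1 × 2^2 = 4
Bit 6: 1 × 2^6 = 64
Bit 7: 1 × 2^7 = 128
Bit 9: 1 × 2^9 = 512
Bit 10: 1 × 2^10 = 1024
Bit 13: 1 × 2^13 = 8192
Bit 14: 1 × 2^14 = 16384
Sum = 2 + 4 + 64 + 128 + 512 + 1024 + 8192 + 16384
= 26310


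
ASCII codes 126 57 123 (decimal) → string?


Codes (decimal): 126 57 123
Per-code ASCII lookup:
  126  (special character) → '~'
  57  (range 48-57: digits, 57 - 48 = 9) → '9'
  123  (special character) → '{'
= '~9{'


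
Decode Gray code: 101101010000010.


Gray code: 101101010000010
MSB stays the same: 1
Each subsequent bit = prev_binary XOR current_gray:
  B[1] = 1 XOR 0 = 1
  B[2] = 1 XOR 1 = 0
  B[3] = 0 XOR 1 = 1
  B[4] = 1 XOR 0 = 1
  B[5] = 1 XOR 1 = 0
  B[6] = 0 XOR 0 = 0
  B[7] = 0 XOR 1 = 1
  B[8] = 1 XOR 0 = 1
  B[9] = 1 XOR 0 = 1
  B[10] = 1 XOR 0 = 1
  B[11] = 1 XOR 0 = 1
  B[12] = 1 XOR 0 = 1
  B[13] = 1 XOR 1 = 0
  B[14] = 0 XOR 0 = 0
= 110110011111100 (27900 decimal)


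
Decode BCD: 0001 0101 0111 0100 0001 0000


Each 4-bit group → digit:
  0001 → 1
  0101 → 5
  0111 → 7
  0100 → 4
  0001 → 1
  0000 → 0
= 157410


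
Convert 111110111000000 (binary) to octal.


Group into 3-bit groups: 111110111000000
  111 = 7
  110 = 6
  111 = 7
  000 = 0
  000 = 0
= 0o76700


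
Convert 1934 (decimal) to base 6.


Divide by 6 repeatedly:
1934 ÷ 6 = 322 remainder 2
322 ÷ 6 = 53 remainder 4
53 ÷ 6 = 8 remainder 5
8 ÷ 6 = 1 remainder 2
1 ÷ 6 = 0 remainder 1
Reading remainders bottom-up:
= 12542


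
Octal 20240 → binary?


Each octal digit → 3 binary bits:
  2 = 010
  0 = 000
  2 = 010
  4 = 100
  0 = 000
Concatenate: 010 000 010 100 000
= 010000010100000


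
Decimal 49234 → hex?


Divide by 16 repeatedly:
49234 ÷ 16 = 3077 remainder 2 (2)
3077 ÷ 16 = 192 remainder 5 (5)
192 ÷ 16 = 12 remainder 0 (0)
12 ÷ 16 = 0 remainder 12 (C)
Reading remainders bottom-up:
= 0xC052
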